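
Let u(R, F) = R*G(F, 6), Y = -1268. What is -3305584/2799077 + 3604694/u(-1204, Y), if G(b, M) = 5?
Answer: -5054857841559/8425221770 ≈ -599.97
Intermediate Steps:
u(R, F) = 5*R (u(R, F) = R*5 = 5*R)
-3305584/2799077 + 3604694/u(-1204, Y) = -3305584/2799077 + 3604694/((5*(-1204))) = -3305584*1/2799077 + 3604694/(-6020) = -3305584/2799077 + 3604694*(-1/6020) = -3305584/2799077 - 1802347/3010 = -5054857841559/8425221770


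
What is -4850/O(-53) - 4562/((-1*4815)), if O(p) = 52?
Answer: -11557763/125190 ≈ -92.322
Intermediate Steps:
-4850/O(-53) - 4562/((-1*4815)) = -4850/52 - 4562/((-1*4815)) = -4850*1/52 - 4562/(-4815) = -2425/26 - 4562*(-1/4815) = -2425/26 + 4562/4815 = -11557763/125190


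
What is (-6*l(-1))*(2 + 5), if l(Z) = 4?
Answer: -168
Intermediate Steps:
(-6*l(-1))*(2 + 5) = (-6*4)*(2 + 5) = -24*7 = -168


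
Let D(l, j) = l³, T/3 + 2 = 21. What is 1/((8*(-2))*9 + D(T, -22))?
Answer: 1/185049 ≈ 5.4040e-6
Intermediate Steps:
T = 57 (T = -6 + 3*21 = -6 + 63 = 57)
1/((8*(-2))*9 + D(T, -22)) = 1/((8*(-2))*9 + 57³) = 1/(-16*9 + 185193) = 1/(-144 + 185193) = 1/185049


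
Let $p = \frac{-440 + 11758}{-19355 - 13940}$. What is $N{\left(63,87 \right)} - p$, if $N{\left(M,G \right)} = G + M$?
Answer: $\frac{5005568}{33295} \approx 150.34$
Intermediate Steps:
$p = - \frac{11318}{33295}$ ($p = \frac{11318}{-33295} = 11318 \left(- \frac{1}{33295}\right) = - \frac{11318}{33295} \approx -0.33993$)
$N{\left(63,87 \right)} - p = \left(87 + 63\right) - - \frac{11318}{33295} = 150 + \frac{11318}{33295} = \frac{5005568}{33295}$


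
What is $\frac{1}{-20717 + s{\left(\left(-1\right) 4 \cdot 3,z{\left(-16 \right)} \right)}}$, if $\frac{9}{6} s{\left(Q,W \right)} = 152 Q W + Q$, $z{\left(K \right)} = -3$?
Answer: $- \frac{1}{17077} \approx -5.8558 \cdot 10^{-5}$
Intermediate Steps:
$s{\left(Q,W \right)} = \frac{2 Q}{3} + \frac{304 Q W}{3}$ ($s{\left(Q,W \right)} = \frac{2 \left(152 Q W + Q\right)}{3} = \frac{2 \left(Q + 152 Q W\right)}{3} = \frac{2 Q}{3} + \frac{304 Q W}{3}$)
$\frac{1}{-20717 + s{\left(\left(-1\right) 4 \cdot 3,z{\left(-16 \right)} \right)}} = \frac{1}{-20717 + \frac{2 \left(-1\right) 4 \cdot 3 \left(1 + 152 \left(-3\right)\right)}{3}} = \frac{1}{-20717 + \frac{2 \left(\left(-4\right) 3\right) \left(1 - 456\right)}{3}} = \frac{1}{-20717 + \frac{2}{3} \left(-12\right) \left(-455\right)} = \frac{1}{-20717 + 3640} = \frac{1}{-17077} = - \frac{1}{17077}$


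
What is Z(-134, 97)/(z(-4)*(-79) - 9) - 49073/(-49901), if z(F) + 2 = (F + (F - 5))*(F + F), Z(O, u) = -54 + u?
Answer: 393726148/402551367 ≈ 0.97808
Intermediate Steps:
z(F) = -2 + 2*F*(-5 + 2*F) (z(F) = -2 + (F + (F - 5))*(F + F) = -2 + (F + (-5 + F))*(2*F) = -2 + (-5 + 2*F)*(2*F) = -2 + 2*F*(-5 + 2*F))
Z(-134, 97)/(z(-4)*(-79) - 9) - 49073/(-49901) = (-54 + 97)/((-2 - 10*(-4) + 4*(-4)²)*(-79) - 9) - 49073/(-49901) = 43/((-2 + 40 + 4*16)*(-79) - 9) - 49073*(-1/49901) = 43/((-2 + 40 + 64)*(-79) - 9) + 49073/49901 = 43/(102*(-79) - 9) + 49073/49901 = 43/(-8058 - 9) + 49073/49901 = 43/(-8067) + 49073/49901 = 43*(-1/8067) + 49073/49901 = -43/8067 + 49073/49901 = 393726148/402551367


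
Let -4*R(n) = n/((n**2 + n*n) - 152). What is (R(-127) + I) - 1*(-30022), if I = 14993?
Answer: 5781006487/128424 ≈ 45015.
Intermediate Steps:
R(n) = -n/(4*(-152 + 2*n**2)) (R(n) = -n/(4*((n**2 + n*n) - 152)) = -n/(4*((n**2 + n**2) - 152)) = -n/(4*(2*n**2 - 152)) = -n/(4*(-152 + 2*n**2)))
(R(-127) + I) - 1*(-30022) = (-1*(-127)/(-608 + 8*(-127)**2) + 14993) - 1*(-30022) = (-1*(-127)/(-608 + 8*16129) + 14993) + 30022 = (-1*(-127)/(-608 + 129032) + 14993) + 30022 = (-1*(-127)/128424 + 14993) + 30022 = (-1*(-127)*1/128424 + 14993) + 30022 = (127/128424 + 14993) + 30022 = 1925461159/128424 + 30022 = 5781006487/128424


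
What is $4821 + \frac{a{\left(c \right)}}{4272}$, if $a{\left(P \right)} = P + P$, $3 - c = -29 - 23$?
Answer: $\frac{10297711}{2136} \approx 4821.0$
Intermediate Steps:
$c = 55$ ($c = 3 - \left(-29 - 23\right) = 3 - -52 = 3 + 52 = 55$)
$a{\left(P \right)} = 2 P$
$4821 + \frac{a{\left(c \right)}}{4272} = 4821 + \frac{2 \cdot 55}{4272} = 4821 + 110 \cdot \frac{1}{4272} = 4821 + \frac{55}{2136} = \frac{10297711}{2136}$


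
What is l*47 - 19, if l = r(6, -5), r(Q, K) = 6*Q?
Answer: 1673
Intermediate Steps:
l = 36 (l = 6*6 = 36)
l*47 - 19 = 36*47 - 19 = 1692 - 19 = 1673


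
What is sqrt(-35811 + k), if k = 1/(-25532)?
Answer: I*sqrt(5836145749499)/12766 ≈ 189.24*I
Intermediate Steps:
k = -1/25532 ≈ -3.9167e-5
sqrt(-35811 + k) = sqrt(-35811 - 1/25532) = sqrt(-914326453/25532) = I*sqrt(5836145749499)/12766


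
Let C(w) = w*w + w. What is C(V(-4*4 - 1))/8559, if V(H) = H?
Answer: 272/8559 ≈ 0.031779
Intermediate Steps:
C(w) = w + w² (C(w) = w² + w = w + w²)
C(V(-4*4 - 1))/8559 = ((-4*4 - 1)*(1 + (-4*4 - 1)))/8559 = ((-16 - 1)*(1 + (-16 - 1)))*(1/8559) = -17*(1 - 17)*(1/8559) = -17*(-16)*(1/8559) = 272*(1/8559) = 272/8559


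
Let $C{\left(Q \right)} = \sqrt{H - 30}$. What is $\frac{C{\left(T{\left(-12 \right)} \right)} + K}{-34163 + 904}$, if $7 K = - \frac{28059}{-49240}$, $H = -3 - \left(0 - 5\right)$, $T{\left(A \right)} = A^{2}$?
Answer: $- \frac{28059}{11463712120} - \frac{2 i \sqrt{7}}{33259} \approx -2.4476 \cdot 10^{-6} - 0.0001591 i$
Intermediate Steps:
$H = 2$ ($H = -3 - -5 = -3 + 5 = 2$)
$K = \frac{28059}{344680}$ ($K = \frac{\left(-28059\right) \frac{1}{-49240}}{7} = \frac{\left(-28059\right) \left(- \frac{1}{49240}\right)}{7} = \frac{1}{7} \cdot \frac{28059}{49240} = \frac{28059}{344680} \approx 0.081406$)
$C{\left(Q \right)} = 2 i \sqrt{7}$ ($C{\left(Q \right)} = \sqrt{2 - 30} = \sqrt{-28} = 2 i \sqrt{7}$)
$\frac{C{\left(T{\left(-12 \right)} \right)} + K}{-34163 + 904} = \frac{2 i \sqrt{7} + \frac{28059}{344680}}{-34163 + 904} = \frac{\frac{28059}{344680} + 2 i \sqrt{7}}{-33259} = \left(\frac{28059}{344680} + 2 i \sqrt{7}\right) \left(- \frac{1}{33259}\right) = - \frac{28059}{11463712120} - \frac{2 i \sqrt{7}}{33259}$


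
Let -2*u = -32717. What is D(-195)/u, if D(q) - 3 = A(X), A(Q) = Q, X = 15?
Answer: 36/32717 ≈ 0.0011003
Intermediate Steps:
D(q) = 18 (D(q) = 3 + 15 = 18)
u = 32717/2 (u = -½*(-32717) = 32717/2 ≈ 16359.)
D(-195)/u = 18/(32717/2) = 18*(2/32717) = 36/32717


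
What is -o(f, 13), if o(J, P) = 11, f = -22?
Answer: -11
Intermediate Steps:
-o(f, 13) = -1*11 = -11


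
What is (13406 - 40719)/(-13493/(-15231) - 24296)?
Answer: 416004303/370038883 ≈ 1.1242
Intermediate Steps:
(13406 - 40719)/(-13493/(-15231) - 24296) = -27313/(-13493*(-1/15231) - 24296) = -27313/(13493/15231 - 24296) = -27313/(-370038883/15231) = -27313*(-15231/370038883) = 416004303/370038883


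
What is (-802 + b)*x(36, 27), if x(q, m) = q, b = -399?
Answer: -43236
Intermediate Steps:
(-802 + b)*x(36, 27) = (-802 - 399)*36 = -1201*36 = -43236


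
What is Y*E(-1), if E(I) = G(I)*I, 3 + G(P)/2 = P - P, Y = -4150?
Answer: -24900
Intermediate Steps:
G(P) = -6 (G(P) = -6 + 2*(P - P) = -6 + 2*0 = -6 + 0 = -6)
E(I) = -6*I
Y*E(-1) = -(-24900)*(-1) = -4150*6 = -24900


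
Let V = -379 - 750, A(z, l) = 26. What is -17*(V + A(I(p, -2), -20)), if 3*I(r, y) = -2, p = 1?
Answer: 18751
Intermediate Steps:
I(r, y) = -2/3 (I(r, y) = (1/3)*(-2) = -2/3)
V = -1129
-17*(V + A(I(p, -2), -20)) = -17*(-1129 + 26) = -17*(-1103) = 18751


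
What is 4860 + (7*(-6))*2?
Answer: 4776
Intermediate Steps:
4860 + (7*(-6))*2 = 4860 - 42*2 = 4860 - 84 = 4776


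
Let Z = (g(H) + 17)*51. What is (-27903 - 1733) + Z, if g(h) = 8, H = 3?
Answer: -28361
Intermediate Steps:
Z = 1275 (Z = (8 + 17)*51 = 25*51 = 1275)
(-27903 - 1733) + Z = (-27903 - 1733) + 1275 = -29636 + 1275 = -28361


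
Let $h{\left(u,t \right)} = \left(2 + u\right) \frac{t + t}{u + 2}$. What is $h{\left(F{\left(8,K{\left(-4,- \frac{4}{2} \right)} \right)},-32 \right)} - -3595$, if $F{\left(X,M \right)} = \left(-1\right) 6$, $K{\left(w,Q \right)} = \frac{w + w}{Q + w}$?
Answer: $3531$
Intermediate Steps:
$K{\left(w,Q \right)} = \frac{2 w}{Q + w}$
$F{\left(X,M \right)} = -6$
$h{\left(u,t \right)} = 2 t$ ($h{\left(u,t \right)} = \left(2 + u\right) \frac{2 t}{2 + u} = 2 t$)
$h{\left(F{\left(8,K{\left(-4,- \frac{4}{2} \right)} \right)},-32 \right)} - -3595 = 2 \left(-32\right) - -3595 = -64 + 3595 = 3531$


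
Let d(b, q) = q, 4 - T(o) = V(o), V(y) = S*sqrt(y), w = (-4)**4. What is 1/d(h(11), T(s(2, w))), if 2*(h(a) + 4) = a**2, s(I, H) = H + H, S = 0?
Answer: 1/4 ≈ 0.25000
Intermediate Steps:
w = 256
s(I, H) = 2*H
V(y) = 0 (V(y) = 0*sqrt(y) = 0)
T(o) = 4 (T(o) = 4 - 1*0 = 4 + 0 = 4)
h(a) = -4 + a**2/2
1/d(h(11), T(s(2, w))) = 1/4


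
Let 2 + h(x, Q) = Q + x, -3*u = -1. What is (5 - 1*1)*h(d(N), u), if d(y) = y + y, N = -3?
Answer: -92/3 ≈ -30.667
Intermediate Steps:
u = ⅓ (u = -⅓*(-1) = ⅓ ≈ 0.33333)
d(y) = 2*y
h(x, Q) = -2 + Q + x (h(x, Q) = -2 + (Q + x) = -2 + Q + x)
(5 - 1*1)*h(d(N), u) = (5 - 1*1)*(-2 + ⅓ + 2*(-3)) = (5 - 1)*(-2 + ⅓ - 6) = 4*(-23/3) = -92/3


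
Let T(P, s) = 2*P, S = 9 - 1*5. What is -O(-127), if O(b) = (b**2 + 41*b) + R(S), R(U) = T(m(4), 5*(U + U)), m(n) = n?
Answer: -10930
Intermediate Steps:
S = 4 (S = 9 - 5 = 4)
R(U) = 8 (R(U) = 2*4 = 8)
O(b) = 8 + b**2 + 41*b (O(b) = (b**2 + 41*b) + 8 = 8 + b**2 + 41*b)
-O(-127) = -(8 + (-127)**2 + 41*(-127)) = -(8 + 16129 - 5207) = -1*10930 = -10930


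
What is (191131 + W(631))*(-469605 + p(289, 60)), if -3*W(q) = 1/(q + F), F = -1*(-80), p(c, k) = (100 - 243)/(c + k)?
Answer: -66816004918961536/744417 ≈ -8.9756e+10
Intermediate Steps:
p(c, k) = -143/(c + k)
F = 80
W(q) = -1/(3*(80 + q)) (W(q) = -1/(3*(q + 80)) = -1/(3*(80 + q)))
(191131 + W(631))*(-469605 + p(289, 60)) = (191131 - 1/(240 + 3*631))*(-469605 - 143/(289 + 60)) = (191131 - 1/(240 + 1893))*(-469605 - 143/349) = (191131 - 1/2133)*(-469605 - 143*1/349) = (191131 - 1*1/2133)*(-469605 - 143/349) = (191131 - 1/2133)*(-163892288/349) = (407682422/2133)*(-163892288/349) = -66816004918961536/744417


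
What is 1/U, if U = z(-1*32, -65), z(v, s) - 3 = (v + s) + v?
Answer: -1/126 ≈ -0.0079365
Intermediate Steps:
z(v, s) = 3 + s + 2*v (z(v, s) = 3 + ((v + s) + v) = 3 + ((s + v) + v) = 3 + (s + 2*v) = 3 + s + 2*v)
U = -126 (U = 3 - 65 + 2*(-1*32) = 3 - 65 + 2*(-32) = 3 - 65 - 64 = -126)
1/U = 1/(-126) = -1/126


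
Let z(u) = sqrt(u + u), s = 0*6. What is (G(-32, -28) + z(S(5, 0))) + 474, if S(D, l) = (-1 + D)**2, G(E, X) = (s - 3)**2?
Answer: 483 + 4*sqrt(2) ≈ 488.66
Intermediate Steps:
s = 0
G(E, X) = 9 (G(E, X) = (0 - 3)**2 = (-3)**2 = 9)
z(u) = sqrt(2)*sqrt(u) (z(u) = sqrt(2*u) = sqrt(2)*sqrt(u))
(G(-32, -28) + z(S(5, 0))) + 474 = (9 + sqrt(2)*sqrt((-1 + 5)**2)) + 474 = (9 + sqrt(2)*sqrt(4**2)) + 474 = (9 + sqrt(2)*sqrt(16)) + 474 = (9 + sqrt(2)*4) + 474 = (9 + 4*sqrt(2)) + 474 = 483 + 4*sqrt(2)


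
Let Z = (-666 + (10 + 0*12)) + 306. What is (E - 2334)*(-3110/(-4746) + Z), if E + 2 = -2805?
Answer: 4261863295/2373 ≈ 1.7960e+6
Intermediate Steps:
E = -2807 (E = -2 - 2805 = -2807)
Z = -350 (Z = (-666 + (10 + 0)) + 306 = (-666 + 10) + 306 = -656 + 306 = -350)
(E - 2334)*(-3110/(-4746) + Z) = (-2807 - 2334)*(-3110/(-4746) - 350) = -5141*(-3110*(-1/4746) - 350) = -5141*(1555/2373 - 350) = -5141*(-828995/2373) = 4261863295/2373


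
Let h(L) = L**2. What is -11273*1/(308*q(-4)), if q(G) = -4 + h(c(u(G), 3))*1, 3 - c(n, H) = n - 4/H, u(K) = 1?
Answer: -101457/19712 ≈ -5.1470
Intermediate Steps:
c(n, H) = 3 - n + 4/H (c(n, H) = 3 - (n - 4/H) = 3 + (-n + 4/H) = 3 - n + 4/H)
q(G) = 64/9 (q(G) = -4 + (3 - 1*1 + 4/3)**2*1 = -4 + (3 - 1 + 4*(1/3))**2*1 = -4 + (3 - 1 + 4/3)**2*1 = -4 + (10/3)**2*1 = -4 + (100/9)*1 = -4 + 100/9 = 64/9)
-11273*1/(308*q(-4)) = -11273/(-28*(-11)*(64/9)) = -11273/(308*(64/9)) = -11273/19712/9 = -11273*9/19712 = -101457/19712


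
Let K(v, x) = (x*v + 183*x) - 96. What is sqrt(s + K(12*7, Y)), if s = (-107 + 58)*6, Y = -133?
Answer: 3*I*sqrt(3989) ≈ 189.48*I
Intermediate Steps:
K(v, x) = -96 + 183*x + v*x (K(v, x) = (v*x + 183*x) - 96 = (183*x + v*x) - 96 = -96 + 183*x + v*x)
s = -294 (s = -49*6 = -294)
sqrt(s + K(12*7, Y)) = sqrt(-294 + (-96 + 183*(-133) + (12*7)*(-133))) = sqrt(-294 + (-96 - 24339 + 84*(-133))) = sqrt(-294 + (-96 - 24339 - 11172)) = sqrt(-294 - 35607) = sqrt(-35901) = 3*I*sqrt(3989)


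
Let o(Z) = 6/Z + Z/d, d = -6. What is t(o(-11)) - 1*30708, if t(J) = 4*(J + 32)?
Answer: -1008970/33 ≈ -30575.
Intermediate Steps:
o(Z) = 6/Z - Z/6 (o(Z) = 6/Z + Z/(-6) = 6/Z + Z*(-⅙) = 6/Z - Z/6)
t(J) = 128 + 4*J (t(J) = 4*(32 + J) = 128 + 4*J)
t(o(-11)) - 1*30708 = (128 + 4*(6/(-11) - ⅙*(-11))) - 1*30708 = (128 + 4*(6*(-1/11) + 11/6)) - 30708 = (128 + 4*(-6/11 + 11/6)) - 30708 = (128 + 4*(85/66)) - 30708 = (128 + 170/33) - 30708 = 4394/33 - 30708 = -1008970/33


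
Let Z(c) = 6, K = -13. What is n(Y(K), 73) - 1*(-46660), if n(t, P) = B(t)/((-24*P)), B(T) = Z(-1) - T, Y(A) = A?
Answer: 81748301/1752 ≈ 46660.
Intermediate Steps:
B(T) = 6 - T
n(t, P) = -(6 - t)/(24*P) (n(t, P) = (6 - t)/((-24*P)) = (6 - t)*(-1/(24*P)) = -(6 - t)/(24*P))
n(Y(K), 73) - 1*(-46660) = (1/24)*(-6 - 13)/73 - 1*(-46660) = (1/24)*(1/73)*(-19) + 46660 = -19/1752 + 46660 = 81748301/1752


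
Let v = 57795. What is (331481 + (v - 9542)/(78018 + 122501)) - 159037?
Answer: 34578346689/200519 ≈ 1.7244e+5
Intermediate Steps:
(331481 + (v - 9542)/(78018 + 122501)) - 159037 = (331481 + (57795 - 9542)/(78018 + 122501)) - 159037 = (331481 + 48253/200519) - 159037 = 66468286892/200519 - 159037 = 34578346689/200519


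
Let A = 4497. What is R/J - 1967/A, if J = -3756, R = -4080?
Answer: 913309/1407561 ≈ 0.64886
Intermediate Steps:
R/J - 1967/A = -4080/(-3756) - 1967/4497 = -4080*(-1/3756) - 1967*1/4497 = 340/313 - 1967/4497 = 913309/1407561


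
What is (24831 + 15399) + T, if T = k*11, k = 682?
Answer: 47732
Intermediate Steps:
T = 7502 (T = 682*11 = 7502)
(24831 + 15399) + T = (24831 + 15399) + 7502 = 40230 + 7502 = 47732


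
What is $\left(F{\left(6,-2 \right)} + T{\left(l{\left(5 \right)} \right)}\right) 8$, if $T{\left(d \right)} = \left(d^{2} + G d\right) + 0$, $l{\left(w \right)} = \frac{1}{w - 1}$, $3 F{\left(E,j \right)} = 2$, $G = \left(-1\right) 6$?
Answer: $- \frac{37}{6} \approx -6.1667$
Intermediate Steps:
$G = -6$
$F{\left(E,j \right)} = \frac{2}{3}$ ($F{\left(E,j \right)} = \frac{1}{3} \cdot 2 = \frac{2}{3}$)
$l{\left(w \right)} = \frac{1}{-1 + w}$
$T{\left(d \right)} = d^{2} - 6 d$ ($T{\left(d \right)} = \left(d^{2} - 6 d\right) + 0 = d^{2} - 6 d$)
$\left(F{\left(6,-2 \right)} + T{\left(l{\left(5 \right)} \right)}\right) 8 = \left(\frac{2}{3} + \frac{-6 + \frac{1}{-1 + 5}}{-1 + 5}\right) 8 = \left(\frac{2}{3} + \frac{-6 + \frac{1}{4}}{4}\right) 8 = \left(\frac{2}{3} + \frac{1}{4} \left(- \frac{23}{4}\right)\right) 8 = \left(\frac{2}{3} - \frac{23}{16}\right) 8 = \left(- \frac{37}{48}\right) 8 = - \frac{37}{6}$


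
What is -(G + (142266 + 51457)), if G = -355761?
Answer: 162038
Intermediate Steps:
-(G + (142266 + 51457)) = -(-355761 + (142266 + 51457)) = -(-355761 + 193723) = -1*(-162038) = 162038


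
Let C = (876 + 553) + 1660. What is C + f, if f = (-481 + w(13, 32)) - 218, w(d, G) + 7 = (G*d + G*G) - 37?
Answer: 3786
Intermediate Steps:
w(d, G) = -44 + G² + G*d (w(d, G) = -7 + ((G*d + G*G) - 37) = -7 + ((G*d + G²) - 37) = -7 + ((G² + G*d) - 37) = -7 + (-37 + G² + G*d) = -44 + G² + G*d)
f = 697 (f = (-481 + (-44 + 32² + 32*13)) - 218 = (-481 + (-44 + 1024 + 416)) - 218 = (-481 + 1396) - 218 = 915 - 218 = 697)
C = 3089 (C = 1429 + 1660 = 3089)
C + f = 3089 + 697 = 3786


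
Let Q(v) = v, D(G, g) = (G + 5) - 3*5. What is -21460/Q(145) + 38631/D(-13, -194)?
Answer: -42035/23 ≈ -1827.6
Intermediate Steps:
D(G, g) = -10 + G (D(G, g) = (5 + G) - 15 = -10 + G)
-21460/Q(145) + 38631/D(-13, -194) = -21460/145 + 38631/(-10 - 13) = -21460*1/145 + 38631/(-23) = -148 + 38631*(-1/23) = -148 - 38631/23 = -42035/23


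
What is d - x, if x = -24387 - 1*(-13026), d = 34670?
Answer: 46031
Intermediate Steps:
x = -11361 (x = -24387 + 13026 = -11361)
d - x = 34670 - 1*(-11361) = 34670 + 11361 = 46031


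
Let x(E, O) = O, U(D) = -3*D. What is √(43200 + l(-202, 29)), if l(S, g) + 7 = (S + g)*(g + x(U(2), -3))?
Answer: √38695 ≈ 196.71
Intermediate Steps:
l(S, g) = -7 + (-3 + g)*(S + g) (l(S, g) = -7 + (S + g)*(g - 3) = -7 + (S + g)*(-3 + g) = -7 + (-3 + g)*(S + g))
√(43200 + l(-202, 29)) = √(43200 + (-7 + 29² - 3*(-202) - 3*29 - 202*29)) = √(43200 + (-7 + 841 + 606 - 87 - 5858)) = √(43200 - 4505) = √38695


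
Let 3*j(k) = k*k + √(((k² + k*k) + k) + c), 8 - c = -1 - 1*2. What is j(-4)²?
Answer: (16 + √39)²/9 ≈ 54.982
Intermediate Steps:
c = 11 (c = 8 - (-1 - 1*2) = 8 - (-1 - 2) = 8 - 1*(-3) = 8 + 3 = 11)
j(k) = k²/3 + √(11 + k + 2*k²)/3 (j(k) = (k*k + √(((k² + k*k) + k) + 11))/3 = (k² + √(((k² + k²) + k) + 11))/3 = (k² + √((2*k² + k) + 11))/3 = (k² + √((k + 2*k²) + 11))/3 = (k² + √(11 + k + 2*k²))/3 = k²/3 + √(11 + k + 2*k²)/3)
j(-4)² = ((⅓)*(-4)² + √(11 - 4 + 2*(-4)²)/3)² = ((⅓)*16 + √(11 - 4 + 2*16)/3)² = (16/3 + √(11 - 4 + 32)/3)² = (16/3 + √39/3)²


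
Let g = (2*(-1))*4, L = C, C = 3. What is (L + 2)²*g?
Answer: -200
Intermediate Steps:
L = 3
g = -8 (g = -2*4 = -8)
(L + 2)²*g = (3 + 2)²*(-8) = 5²*(-8) = 25*(-8) = -200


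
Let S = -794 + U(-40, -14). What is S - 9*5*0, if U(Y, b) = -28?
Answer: -822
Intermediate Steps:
S = -822 (S = -794 - 28 = -822)
S - 9*5*0 = -822 - 9*5*0 = -822 - 45*0 = -822 - 1*0 = -822 + 0 = -822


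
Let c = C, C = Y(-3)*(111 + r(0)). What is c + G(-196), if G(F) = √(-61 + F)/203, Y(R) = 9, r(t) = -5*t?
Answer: 999 + I*√257/203 ≈ 999.0 + 0.078972*I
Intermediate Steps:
C = 999 (C = 9*(111 - 5*0) = 9*(111 + 0) = 9*111 = 999)
G(F) = √(-61 + F)/203 (G(F) = √(-61 + F)*(1/203) = √(-61 + F)/203)
c = 999
c + G(-196) = 999 + √(-61 - 196)/203 = 999 + √(-257)/203 = 999 + (I*√257)/203 = 999 + I*√257/203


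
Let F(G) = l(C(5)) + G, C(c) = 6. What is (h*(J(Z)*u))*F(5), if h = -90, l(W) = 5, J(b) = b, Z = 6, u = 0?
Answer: 0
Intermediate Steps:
F(G) = 5 + G
(h*(J(Z)*u))*F(5) = (-540*0)*(5 + 5) = -90*0*10 = 0*10 = 0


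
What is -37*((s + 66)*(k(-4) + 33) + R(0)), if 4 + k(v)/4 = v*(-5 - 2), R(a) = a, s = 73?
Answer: -663447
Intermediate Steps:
k(v) = -16 - 28*v (k(v) = -16 + 4*(v*(-5 - 2)) = -16 + 4*(v*(-7)) = -16 + 4*(-7*v) = -16 - 28*v)
-37*((s + 66)*(k(-4) + 33) + R(0)) = -37*((73 + 66)*((-16 - 28*(-4)) + 33) + 0) = -37*(139*((-16 + 112) + 33) + 0) = -37*(139*(96 + 33) + 0) = -37*(139*129 + 0) = -37*(17931 + 0) = -37*17931 = -663447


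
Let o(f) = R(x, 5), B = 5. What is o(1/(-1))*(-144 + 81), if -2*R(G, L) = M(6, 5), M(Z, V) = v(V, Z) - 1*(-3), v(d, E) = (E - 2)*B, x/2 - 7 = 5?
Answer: 1449/2 ≈ 724.50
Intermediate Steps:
x = 24 (x = 14 + 2*5 = 14 + 10 = 24)
v(d, E) = -10 + 5*E (v(d, E) = (E - 2)*5 = (-2 + E)*5 = -10 + 5*E)
M(Z, V) = -7 + 5*Z (M(Z, V) = (-10 + 5*Z) - 1*(-3) = (-10 + 5*Z) + 3 = -7 + 5*Z)
R(G, L) = -23/2 (R(G, L) = -(-7 + 5*6)/2 = -(-7 + 30)/2 = -½*23 = -23/2)
o(f) = -23/2
o(1/(-1))*(-144 + 81) = -23*(-144 + 81)/2 = -23/2*(-63) = 1449/2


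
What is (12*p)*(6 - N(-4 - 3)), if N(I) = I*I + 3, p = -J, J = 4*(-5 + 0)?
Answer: -11040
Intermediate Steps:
J = -20 (J = 4*(-5) = -20)
p = 20 (p = -1*(-20) = 20)
N(I) = 3 + I² (N(I) = I² + 3 = 3 + I²)
(12*p)*(6 - N(-4 - 3)) = (12*20)*(6 - (3 + (-4 - 3)²)) = 240*(6 - (3 + (-7)²)) = 240*(6 - (3 + 49)) = 240*(6 - 1*52) = 240*(6 - 52) = 240*(-46) = -11040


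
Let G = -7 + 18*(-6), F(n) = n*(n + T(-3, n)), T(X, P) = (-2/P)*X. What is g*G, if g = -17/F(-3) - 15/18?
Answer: 1357/6 ≈ 226.17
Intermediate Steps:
T(X, P) = -2*X/P
F(n) = n*(n + 6/n) (F(n) = n*(n - 2*(-3)/n) = n*(n + 6/n))
G = -115 (G = -7 - 108 = -115)
g = -59/30 (g = -17/(6 + (-3)**2) - 15/18 = -17/(6 + 9) - 15*1/18 = -17/15 - 5/6 = -59/30 ≈ -1.9667)
g*G = -59/30*(-115) = 1357/6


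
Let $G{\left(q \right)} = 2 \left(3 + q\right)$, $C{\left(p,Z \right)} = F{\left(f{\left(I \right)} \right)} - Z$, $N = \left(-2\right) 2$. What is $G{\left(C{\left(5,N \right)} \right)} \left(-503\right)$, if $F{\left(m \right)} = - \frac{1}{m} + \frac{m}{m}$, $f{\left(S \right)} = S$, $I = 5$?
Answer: $- \frac{39234}{5} \approx -7846.8$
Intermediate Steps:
$N = -4$
$F{\left(m \right)} = 1 - \frac{1}{m}$ ($F{\left(m \right)} = - \frac{1}{m} + 1 = 1 - \frac{1}{m}$)
$C{\left(p,Z \right)} = \frac{4}{5} - Z$ ($C{\left(p,Z \right)} = \frac{-1 + 5}{5} - Z = \frac{1}{5} \cdot 4 - Z = \frac{4}{5} - Z$)
$G{\left(q \right)} = 6 + 2 q$
$G{\left(C{\left(5,N \right)} \right)} \left(-503\right) = \left(6 + 2 \left(\frac{4}{5} - -4\right)\right) \left(-503\right) = \left(6 + 2 \left(\frac{4}{5} + 4\right)\right) \left(-503\right) = \left(6 + 2 \cdot \frac{24}{5}\right) \left(-503\right) = \left(6 + \frac{48}{5}\right) \left(-503\right) = \frac{78}{5} \left(-503\right) = - \frac{39234}{5}$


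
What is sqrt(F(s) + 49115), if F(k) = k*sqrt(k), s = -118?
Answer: sqrt(49115 - 118*I*sqrt(118)) ≈ 221.64 - 2.892*I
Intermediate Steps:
F(k) = k**(3/2)
sqrt(F(s) + 49115) = sqrt((-118)**(3/2) + 49115) = sqrt(-118*I*sqrt(118) + 49115) = sqrt(49115 - 118*I*sqrt(118))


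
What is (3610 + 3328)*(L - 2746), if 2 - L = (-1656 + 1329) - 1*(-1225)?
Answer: -25268196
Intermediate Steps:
L = -896 (L = 2 - ((-1656 + 1329) - 1*(-1225)) = 2 - (-327 + 1225) = 2 - 1*898 = 2 - 898 = -896)
(3610 + 3328)*(L - 2746) = (3610 + 3328)*(-896 - 2746) = 6938*(-3642) = -25268196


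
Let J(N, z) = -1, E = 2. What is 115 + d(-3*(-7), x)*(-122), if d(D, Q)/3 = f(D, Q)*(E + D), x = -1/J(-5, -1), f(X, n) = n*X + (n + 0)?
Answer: -185081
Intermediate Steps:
f(X, n) = n + X*n (f(X, n) = X*n + n = n + X*n)
x = 1 (x = -1/(-1) = -1*(-1) = 1)
d(D, Q) = 3*Q*(1 + D)*(2 + D) (d(D, Q) = 3*((Q*(1 + D))*(2 + D)) = 3*(Q*(1 + D)*(2 + D)) = 3*Q*(1 + D)*(2 + D))
115 + d(-3*(-7), x)*(-122) = 115 + (3*1*(1 - 3*(-7))*(2 - 3*(-7)))*(-122) = 115 + (3*1*(1 + 21)*(2 + 21))*(-122) = 115 + (3*1*22*23)*(-122) = 115 + 1518*(-122) = 115 - 185196 = -185081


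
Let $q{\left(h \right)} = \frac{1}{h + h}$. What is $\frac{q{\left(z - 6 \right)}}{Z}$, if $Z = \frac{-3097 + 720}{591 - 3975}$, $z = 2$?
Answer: $- \frac{423}{2377} \approx -0.17796$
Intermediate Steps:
$q{\left(h \right)} = \frac{1}{2 h}$
$Z = \frac{2377}{3384}$ ($Z = - \frac{2377}{-3384} = \left(-2377\right) \left(- \frac{1}{3384}\right) = \frac{2377}{3384} \approx 0.70242$)
$\frac{q{\left(z - 6 \right)}}{Z} = \frac{\frac{1}{2} \frac{1}{2 - 6}}{\frac{2377}{3384}} = \frac{1}{2 \left(2 - 6\right)} \frac{3384}{2377} = \frac{1}{2 \left(-4\right)} \frac{3384}{2377} = \frac{1}{2} \left(- \frac{1}{4}\right) \frac{3384}{2377} = \left(- \frac{1}{8}\right) \frac{3384}{2377} = - \frac{423}{2377}$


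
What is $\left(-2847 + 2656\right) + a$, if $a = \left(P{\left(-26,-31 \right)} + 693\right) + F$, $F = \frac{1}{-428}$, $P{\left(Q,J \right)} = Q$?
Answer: $\frac{203727}{428} \approx 476.0$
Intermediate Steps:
$F = - \frac{1}{428} \approx -0.0023364$
$a = \frac{285475}{428}$ ($a = \left(-26 + 693\right) - \frac{1}{428} = 667 - \frac{1}{428} = \frac{285475}{428} \approx 667.0$)
$\left(-2847 + 2656\right) + a = \left(-2847 + 2656\right) + \frac{285475}{428} = -191 + \frac{285475}{428} = \frac{203727}{428}$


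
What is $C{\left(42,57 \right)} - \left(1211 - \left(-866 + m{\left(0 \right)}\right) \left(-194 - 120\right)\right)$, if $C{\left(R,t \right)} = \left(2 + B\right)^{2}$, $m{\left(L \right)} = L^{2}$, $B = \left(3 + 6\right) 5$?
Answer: $272922$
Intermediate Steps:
$B = 45$ ($B = 9 \cdot 5 = 45$)
$C{\left(R,t \right)} = 2209$ ($C{\left(R,t \right)} = \left(2 + 45\right)^{2} = 47^{2} = 2209$)
$C{\left(42,57 \right)} - \left(1211 - \left(-866 + m{\left(0 \right)}\right) \left(-194 - 120\right)\right) = 2209 - \left(1211 - \left(-866 + 0^{2}\right) \left(-194 - 120\right)\right) = 2209 - \left(1211 - \left(-866 + 0\right) \left(-314\right)\right) = 2209 - \left(1211 - \left(-866\right) \left(-314\right)\right) = 2209 - \left(1211 - 271924\right) = 2209 - -270713 = 2209 + 270713 = 272922$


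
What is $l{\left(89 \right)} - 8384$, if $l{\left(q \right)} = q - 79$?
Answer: $-8374$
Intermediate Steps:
$l{\left(q \right)} = -79 + q$
$l{\left(89 \right)} - 8384 = \left(-79 + 89\right) - 8384 = 10 - 8384 = -8374$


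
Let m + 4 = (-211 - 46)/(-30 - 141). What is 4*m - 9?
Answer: -3247/171 ≈ -18.988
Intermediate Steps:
m = -427/171 (m = -4 + (-211 - 46)/(-30 - 141) = -4 - 257/(-171) = -4 - 257*(-1/171) = -4 + 257/171 = -427/171 ≈ -2.4971)
4*m - 9 = 4*(-427/171) - 9 = -1708/171 - 9 = -3247/171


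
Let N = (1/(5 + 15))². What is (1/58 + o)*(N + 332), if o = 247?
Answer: 1902639927/23200 ≈ 82010.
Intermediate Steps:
N = 1/400 (N = (1/20)² = 1/400 ≈ 0.0025000)
(1/58 + o)*(N + 332) = (1/58 + 247)*(1/400 + 332) = (1/58 + 247)*(132801/400) = (14327/58)*(132801/400) = 1902639927/23200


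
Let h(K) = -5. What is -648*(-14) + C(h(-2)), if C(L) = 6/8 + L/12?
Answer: 27217/3 ≈ 9072.3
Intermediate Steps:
C(L) = ¾ + L/12 (C(L) = 6*(⅛) + L*(1/12) = ¾ + L/12)
-648*(-14) + C(h(-2)) = -648*(-14) + (¾ + (1/12)*(-5)) = 9072 + (¾ - 5/12) = 9072 + ⅓ = 27217/3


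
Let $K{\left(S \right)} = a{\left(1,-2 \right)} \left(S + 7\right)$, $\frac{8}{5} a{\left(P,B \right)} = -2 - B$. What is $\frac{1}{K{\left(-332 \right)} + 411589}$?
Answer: $\frac{1}{411589} \approx 2.4296 \cdot 10^{-6}$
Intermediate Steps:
$a{\left(P,B \right)} = - \frac{5}{4} - \frac{5 B}{8}$ ($a{\left(P,B \right)} = \frac{5 \left(-2 - B\right)}{8} = - \frac{5}{4} - \frac{5 B}{8}$)
$K{\left(S \right)} = 0$ ($K{\left(S \right)} = \left(- \frac{5}{4} - - \frac{5}{4}\right) \left(S + 7\right) = \left(- \frac{5}{4} + \frac{5}{4}\right) \left(7 + S\right) = 0 \left(7 + S\right) = 0$)
$\frac{1}{K{\left(-332 \right)} + 411589} = \frac{1}{0 + 411589} = \frac{1}{411589}$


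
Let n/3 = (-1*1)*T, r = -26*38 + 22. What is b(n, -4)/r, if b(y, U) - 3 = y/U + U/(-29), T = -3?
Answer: -103/112056 ≈ -0.00091918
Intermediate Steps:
r = -966 (r = -988 + 22 = -966)
n = 9 (n = 3*(-1*1*(-3)) = 3*(-1*(-3)) = 3*3 = 9)
b(y, U) = 3 - U/29 + y/U (b(y, U) = 3 + (y/U + U/(-29)) = 3 + (y/U + U*(-1/29)) = 3 + (y/U - U/29) = 3 + (-U/29 + y/U) = 3 - U/29 + y/U)
b(n, -4)/r = (3 - 1/29*(-4) + 9/(-4))/(-966) = (3 + 4/29 + 9*(-¼))*(-1/966) = (3 + 4/29 - 9/4)*(-1/966) = (103/116)*(-1/966) = -103/112056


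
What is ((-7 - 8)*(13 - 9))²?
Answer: 3600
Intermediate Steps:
((-7 - 8)*(13 - 9))² = (-15*4)² = (-60)² = 3600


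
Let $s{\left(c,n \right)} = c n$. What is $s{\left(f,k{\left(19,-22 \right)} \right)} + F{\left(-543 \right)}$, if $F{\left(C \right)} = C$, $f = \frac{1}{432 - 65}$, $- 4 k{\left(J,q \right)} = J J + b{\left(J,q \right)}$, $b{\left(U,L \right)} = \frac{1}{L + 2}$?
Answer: $- \frac{15949699}{29360} \approx -543.25$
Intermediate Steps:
$b{\left(U,L \right)} = \frac{1}{2 + L}$
$k{\left(J,q \right)} = - \frac{J^{2}}{4} - \frac{1}{4 \left(2 + q\right)}$ ($k{\left(J,q \right)} = - \frac{J J + \frac{1}{2 + q}}{4} = - \frac{J^{2} + \frac{1}{2 + q}}{4} = - \frac{J^{2}}{4} - \frac{1}{4 \left(2 + q\right)}$)
$f = \frac{1}{367} \approx 0.0027248$
$s{\left(f,k{\left(19,-22 \right)} \right)} + F{\left(-543 \right)} = \frac{\frac{1}{4} \frac{1}{2 - 22} \left(-1 + 19^{2} \left(-2 - -22\right)\right)}{367} - 543 = \frac{\frac{1}{4} \frac{1}{-20} \left(-1 + 361 \left(-2 + 22\right)\right)}{367} - 543 = \frac{\frac{1}{4} \left(- \frac{1}{20}\right) \left(-1 + 361 \cdot 20\right)}{367} - 543 = \frac{\frac{1}{4} \left(- \frac{1}{20}\right) \left(-1 + 7220\right)}{367} - 543 = \frac{\frac{1}{4} \left(- \frac{1}{20}\right) 7219}{367} - 543 = \frac{1}{367} \left(- \frac{7219}{80}\right) - 543 = - \frac{7219}{29360} - 543 = - \frac{15949699}{29360}$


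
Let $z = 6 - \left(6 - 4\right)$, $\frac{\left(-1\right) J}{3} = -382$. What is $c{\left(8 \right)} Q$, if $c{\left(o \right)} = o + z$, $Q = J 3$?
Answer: $41256$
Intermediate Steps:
$J = 1146$ ($J = \left(-3\right) \left(-382\right) = 1146$)
$Q = 3438$ ($Q = 1146 \cdot 3 = 3438$)
$z = 4$ ($z = 6 - \left(6 - 4\right) = 6 - 2 = 4$)
$c{\left(o \right)} = 4 + o$ ($c{\left(o \right)} = o + 4 = 4 + o$)
$c{\left(8 \right)} Q = \left(4 + 8\right) 3438 = 12 \cdot 3438 = 41256$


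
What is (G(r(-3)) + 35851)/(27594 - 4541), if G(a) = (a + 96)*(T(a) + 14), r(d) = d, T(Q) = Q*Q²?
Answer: 34642/23053 ≈ 1.5027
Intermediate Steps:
T(Q) = Q³
G(a) = (14 + a³)*(96 + a) (G(a) = (a + 96)*(a³ + 14) = (96 + a)*(14 + a³) = (14 + a³)*(96 + a))
(G(r(-3)) + 35851)/(27594 - 4541) = ((1344 + (-3)⁴ + 14*(-3) + 96*(-3)³) + 35851)/(27594 - 4541) = ((1344 + 81 - 42 + 96*(-27)) + 35851)/23053 = ((1344 + 81 - 42 - 2592) + 35851)*(1/23053) = (-1209 + 35851)*(1/23053) = 34642*(1/23053) = 34642/23053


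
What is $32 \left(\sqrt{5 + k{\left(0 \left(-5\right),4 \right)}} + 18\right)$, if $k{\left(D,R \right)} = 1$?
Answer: $576 + 32 \sqrt{6} \approx 654.38$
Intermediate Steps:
$32 \left(\sqrt{5 + k{\left(0 \left(-5\right),4 \right)}} + 18\right) = 32 \left(\sqrt{5 + 1} + 18\right) = 32 \left(\sqrt{6} + 18\right) = 32 \left(18 + \sqrt{6}\right) = 576 + 32 \sqrt{6}$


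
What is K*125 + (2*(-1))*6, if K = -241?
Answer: -30137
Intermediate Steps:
K*125 + (2*(-1))*6 = -241*125 + (2*(-1))*6 = -30125 - 2*6 = -30125 - 12 = -30137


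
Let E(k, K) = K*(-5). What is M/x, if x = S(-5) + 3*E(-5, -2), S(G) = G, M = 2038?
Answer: 2038/25 ≈ 81.520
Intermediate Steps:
E(k, K) = -5*K
x = 25 (x = -5 + 3*(-5*(-2)) = -5 + 3*10 = -5 + 30 = 25)
M/x = 2038/25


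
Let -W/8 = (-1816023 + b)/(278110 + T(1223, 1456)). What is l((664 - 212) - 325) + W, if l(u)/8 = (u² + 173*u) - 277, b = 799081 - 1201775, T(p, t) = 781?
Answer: 84405704080/278891 ≈ 3.0265e+5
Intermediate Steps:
b = -402694
l(u) = -2216 + 8*u² + 1384*u (l(u) = 8*((u² + 173*u) - 277) = 8*(-277 + u² + 173*u) = -2216 + 8*u² + 1384*u)
W = 17749736/278891 (W = -8*(-1816023 - 402694)/(278110 + 781) = -(-17749736)/278891 = -8*(-2218717/278891) = 17749736/278891 ≈ 63.644)
l((664 - 212) - 325) + W = (-2216 + 8*((664 - 212) - 325)² + 1384*((664 - 212) - 325)) + 17749736/278891 = (-2216 + 8*(452 - 325)² + 1384*(452 - 325)) + 17749736/278891 = (-2216 + 8*127² + 1384*127) + 17749736/278891 = (-2216 + 8*16129 + 175768) + 17749736/278891 = (-2216 + 129032 + 175768) + 17749736/278891 = 302584 + 17749736/278891 = 84405704080/278891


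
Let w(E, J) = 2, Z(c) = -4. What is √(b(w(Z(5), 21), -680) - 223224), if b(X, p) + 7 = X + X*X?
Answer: 5*I*√8929 ≈ 472.47*I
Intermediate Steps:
b(X, p) = -7 + X + X² (b(X, p) = -7 + (X + X*X) = -7 + (X + X²) = -7 + X + X²)
√(b(w(Z(5), 21), -680) - 223224) = √((-7 + 2 + 2²) - 223224) = √((-7 + 2 + 4) - 223224) = √(-1 - 223224) = √(-223225) = 5*I*√8929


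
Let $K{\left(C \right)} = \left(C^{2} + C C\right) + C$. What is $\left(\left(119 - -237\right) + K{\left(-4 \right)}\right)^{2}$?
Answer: $147456$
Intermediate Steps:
$K{\left(C \right)} = C + 2 C^{2}$ ($K{\left(C \right)} = \left(C^{2} + C^{2}\right) + C = 2 C^{2} + C = C + 2 C^{2}$)
$\left(\left(119 - -237\right) + K{\left(-4 \right)}\right)^{2} = \left(\left(119 - -237\right) - 4 \left(1 + 2 \left(-4\right)\right)\right)^{2} = \left(\left(119 + 237\right) - 4 \left(1 - 8\right)\right)^{2} = \left(356 - -28\right)^{2} = \left(356 + 28\right)^{2} = 384^{2} = 147456$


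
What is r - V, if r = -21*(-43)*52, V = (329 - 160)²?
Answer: 18395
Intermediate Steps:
V = 28561 (V = 169² = 28561)
r = 46956 (r = 903*52 = 46956)
r - V = 46956 - 1*28561 = 46956 - 28561 = 18395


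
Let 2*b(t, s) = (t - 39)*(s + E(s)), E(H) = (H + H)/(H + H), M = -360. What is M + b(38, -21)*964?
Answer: 9280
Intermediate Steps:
E(H) = 1 (E(H) = (2*H)/((2*H)) = (2*H)*(1/(2*H)) = 1)
b(t, s) = (1 + s)*(-39 + t)/2 (b(t, s) = ((t - 39)*(s + 1))/2 = ((-39 + t)*(1 + s))/2 = ((1 + s)*(-39 + t))/2 = (1 + s)*(-39 + t)/2)
M + b(38, -21)*964 = -360 + (-39/2 + (½)*38 - 39/2*(-21) + (½)*(-21)*38)*964 = -360 + (-39/2 + 19 + 819/2 - 399)*964 = -360 + 10*964 = -360 + 9640 = 9280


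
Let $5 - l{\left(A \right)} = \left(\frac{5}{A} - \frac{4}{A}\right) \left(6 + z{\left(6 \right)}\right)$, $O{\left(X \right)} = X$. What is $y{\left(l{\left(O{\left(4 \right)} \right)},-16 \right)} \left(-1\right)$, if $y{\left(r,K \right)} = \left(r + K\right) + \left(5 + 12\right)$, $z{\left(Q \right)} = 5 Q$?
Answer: $3$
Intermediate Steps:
$l{\left(A \right)} = 5 - \frac{36}{A}$ ($l{\left(A \right)} = 5 - \left(\frac{5}{A} - \frac{4}{A}\right) \left(6 + 5 \cdot 6\right) = 5 - \frac{6 + 30}{A} = 5 - \frac{1}{A} 36 = 5 - \frac{36}{A}$)
$y{\left(r,K \right)} = 17 + K + r$ ($y{\left(r,K \right)} = \left(K + r\right) + 17 = 17 + K + r$)
$y{\left(l{\left(O{\left(4 \right)} \right)},-16 \right)} \left(-1\right) = \left(17 - 16 + \left(5 - \frac{36}{4}\right)\right) \left(-1\right) = \left(17 - 16 + \left(5 - 9\right)\right) \left(-1\right) = \left(17 - 16 - 4\right) \left(-1\right) = \left(-3\right) \left(-1\right) = 3$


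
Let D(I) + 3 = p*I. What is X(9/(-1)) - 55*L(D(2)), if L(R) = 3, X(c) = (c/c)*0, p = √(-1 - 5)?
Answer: -165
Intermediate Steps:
p = I*√6 (p = √(-6) = I*√6 ≈ 2.4495*I)
D(I) = -3 + I*I*√6 (D(I) = -3 + (I*√6)*I = -3 + I*I*√6)
X(c) = 0 (X(c) = 1*0 = 0)
X(9/(-1)) - 55*L(D(2)) = 0 - 55*3 = 0 - 165 = -165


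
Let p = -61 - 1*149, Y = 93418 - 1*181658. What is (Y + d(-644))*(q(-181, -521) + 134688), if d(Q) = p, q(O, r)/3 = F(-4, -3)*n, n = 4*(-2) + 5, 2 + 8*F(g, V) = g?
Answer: -23827501275/2 ≈ -1.1914e+10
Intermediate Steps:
F(g, V) = -¼ + g/8
n = -3 (n = -8 + 5 = -3)
q(O, r) = 27/4 (q(O, r) = 3*((-¼ + (⅛)*(-4))*(-3)) = 3*((-¼ - ½)*(-3)) = 3*(-¾*(-3)) = 3*(9/4) = 27/4)
Y = -88240 (Y = 93418 - 181658 = -88240)
p = -210 (p = -61 - 149 = -210)
d(Q) = -210
(Y + d(-644))*(q(-181, -521) + 134688) = (-88240 - 210)*(27/4 + 134688) = -88450*538779/4 = -23827501275/2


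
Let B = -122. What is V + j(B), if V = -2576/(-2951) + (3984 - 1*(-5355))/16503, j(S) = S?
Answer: -1957123983/16233451 ≈ -120.56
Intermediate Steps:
V = 23357039/16233451 (V = -2576*(-1/2951) + (3984 + 5355)*(1/16503) = 2576/2951 + 9339*(1/16503) = 2576/2951 + 3113/5501 = 23357039/16233451 ≈ 1.4388)
V + j(B) = 23357039/16233451 - 122 = -1957123983/16233451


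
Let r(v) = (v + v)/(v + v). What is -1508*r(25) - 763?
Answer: -2271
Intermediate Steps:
r(v) = 1 (r(v) = (2*v)/((2*v)) = (2*v)*(1/(2*v)) = 1)
-1508*r(25) - 763 = -1508*1 - 763 = -1508 - 763 = -2271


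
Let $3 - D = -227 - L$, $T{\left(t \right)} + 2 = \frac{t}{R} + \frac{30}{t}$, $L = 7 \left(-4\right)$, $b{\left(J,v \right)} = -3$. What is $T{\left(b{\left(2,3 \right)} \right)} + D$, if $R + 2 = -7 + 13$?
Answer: $\frac{757}{4} \approx 189.25$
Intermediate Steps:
$L = -28$
$R = 4$ ($R = -2 + \left(-7 + 13\right) = -2 + 6 = 4$)
$T{\left(t \right)} = -2 + \frac{30}{t} + \frac{t}{4}$ ($T{\left(t \right)} = -2 + \left(\frac{t}{4} + \frac{30}{t}\right) = -2 + \left(\frac{30}{t} + \frac{t}{4}\right) = -2 + \frac{30}{t} + \frac{t}{4}$)
$D = 202$ ($D = 3 - \left(-227 - -28\right) = 3 - \left(-227 + 28\right) = 3 - -199 = 3 + 199 = 202$)
$T{\left(b{\left(2,3 \right)} \right)} + D = \left(-2 + \frac{30}{-3} + \frac{1}{4} \left(-3\right)\right) + 202 = \left(-2 + 30 \left(- \frac{1}{3}\right) - \frac{3}{4}\right) + 202 = \left(-2 - 10 - \frac{3}{4}\right) + 202 = - \frac{51}{4} + 202 = \frac{757}{4}$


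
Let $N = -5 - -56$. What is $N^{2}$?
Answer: $2601$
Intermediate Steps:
$N = 51$ ($N = -5 + 56 = 51$)
$N^{2} = 51^{2} = 2601$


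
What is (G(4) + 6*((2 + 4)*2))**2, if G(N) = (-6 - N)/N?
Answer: 19321/4 ≈ 4830.3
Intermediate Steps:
G(N) = (-6 - N)/N
(G(4) + 6*((2 + 4)*2))**2 = ((-6 - 1*4)/4 + 6*((2 + 4)*2))**2 = ((-6 - 4)/4 + 6*(6*2))**2 = ((1/4)*(-10) + 6*12)**2 = (-5/2 + 72)**2 = (139/2)**2 = 19321/4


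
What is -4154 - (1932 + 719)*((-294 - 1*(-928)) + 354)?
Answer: -2623342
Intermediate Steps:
-4154 - (1932 + 719)*((-294 - 1*(-928)) + 354) = -4154 - 2651*((-294 + 928) + 354) = -4154 - 2651*(634 + 354) = -4154 - 2651*988 = -4154 - 1*2619188 = -4154 - 2619188 = -2623342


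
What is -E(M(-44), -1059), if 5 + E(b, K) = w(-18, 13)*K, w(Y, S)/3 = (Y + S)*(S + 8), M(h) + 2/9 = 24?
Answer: -333580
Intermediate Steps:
M(h) = 214/9 (M(h) = -2/9 + 24 = 214/9)
w(Y, S) = 3*(8 + S)*(S + Y) (w(Y, S) = 3*((Y + S)*(S + 8)) = 3*((S + Y)*(8 + S)) = 3*((8 + S)*(S + Y)) = 3*(8 + S)*(S + Y))
E(b, K) = -5 - 315*K (E(b, K) = -5 + (3*13² + 24*13 + 24*(-18) + 3*13*(-18))*K = -5 + (3*169 + 312 - 432 - 702)*K = -5 + (507 + 312 - 432 - 702)*K = -5 - 315*K)
-E(M(-44), -1059) = -(-5 - 315*(-1059)) = -(-5 + 333585) = -1*333580 = -333580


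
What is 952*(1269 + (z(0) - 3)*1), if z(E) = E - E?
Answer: 1205232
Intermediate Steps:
z(E) = 0
952*(1269 + (z(0) - 3)*1) = 952*(1269 + (0 - 3)*1) = 952*(1269 - 3*1) = 952*(1269 - 3) = 952*1266 = 1205232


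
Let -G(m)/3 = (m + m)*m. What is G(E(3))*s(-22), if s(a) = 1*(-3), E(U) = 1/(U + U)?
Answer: ½ ≈ 0.50000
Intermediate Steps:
E(U) = 1/(2*U)
s(a) = -3
G(m) = -6*m² (G(m) = -3*(m + m)*m = -3*2*m*m = -6*m²)
G(E(3))*s(-22) = -6*((½)/3)²*(-3) = -6*((½)*(⅓))²*(-3) = -6*(⅙)²*(-3) = -6*1/36*(-3) = -⅙*(-3) = ½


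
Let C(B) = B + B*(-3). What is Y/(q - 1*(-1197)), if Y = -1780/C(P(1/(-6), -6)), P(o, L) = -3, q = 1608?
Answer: -178/1683 ≈ -0.10576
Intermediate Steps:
C(B) = -2*B (C(B) = B - 3*B = -2*B)
Y = -890/3 (Y = -1780/((-2*(-3))) = -1780/6 = -1780*⅙ = -890/3 ≈ -296.67)
Y/(q - 1*(-1197)) = -890/(3*(1608 - 1*(-1197))) = -890/(3*(1608 + 1197)) = -890/3/2805 = -890/3*1/2805 = -178/1683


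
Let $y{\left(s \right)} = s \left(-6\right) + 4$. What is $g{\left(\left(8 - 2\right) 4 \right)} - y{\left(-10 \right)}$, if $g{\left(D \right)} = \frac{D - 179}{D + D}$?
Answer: $- \frac{3227}{48} \approx -67.229$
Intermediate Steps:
$y{\left(s \right)} = 4 - 6 s$ ($y{\left(s \right)} = - 6 s + 4 = 4 - 6 s$)
$g{\left(D \right)} = \frac{-179 + D}{2 D}$
$g{\left(\left(8 - 2\right) 4 \right)} - y{\left(-10 \right)} = \frac{-179 + \left(8 - 2\right) 4}{2 \left(8 - 2\right) 4} - \left(4 - -60\right) = \frac{-179 + 6 \cdot 4}{2 \cdot 6 \cdot 4} - \left(4 + 60\right) = \frac{-179 + 24}{2 \cdot 24} - 64 = \frac{1}{2} \cdot \frac{1}{24} \left(-155\right) - 64 = - \frac{155}{48} - 64 = - \frac{3227}{48}$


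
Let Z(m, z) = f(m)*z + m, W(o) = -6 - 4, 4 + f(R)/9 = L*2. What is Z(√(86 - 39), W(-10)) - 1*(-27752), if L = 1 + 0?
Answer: 27932 + √47 ≈ 27939.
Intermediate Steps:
L = 1
f(R) = -18 (f(R) = -36 + 9*(1*2) = -36 + 9*2 = -36 + 18 = -18)
W(o) = -10
Z(m, z) = m - 18*z (Z(m, z) = -18*z + m = m - 18*z)
Z(√(86 - 39), W(-10)) - 1*(-27752) = (√(86 - 39) - 18*(-10)) - 1*(-27752) = (√47 + 180) + 27752 = (180 + √47) + 27752 = 27932 + √47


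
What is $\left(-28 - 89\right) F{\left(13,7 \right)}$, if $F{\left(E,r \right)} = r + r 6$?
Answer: $-5733$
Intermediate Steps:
$F{\left(E,r \right)} = 7 r$ ($F{\left(E,r \right)} = r + 6 r = 7 r$)
$\left(-28 - 89\right) F{\left(13,7 \right)} = \left(-28 - 89\right) 7 \cdot 7 = \left(-117\right) 49 = -5733$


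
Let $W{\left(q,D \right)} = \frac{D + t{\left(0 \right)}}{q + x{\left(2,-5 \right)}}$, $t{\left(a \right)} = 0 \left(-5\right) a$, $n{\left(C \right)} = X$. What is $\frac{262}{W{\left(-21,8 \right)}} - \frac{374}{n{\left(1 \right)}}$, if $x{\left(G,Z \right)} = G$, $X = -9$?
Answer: $- \frac{20905}{36} \approx -580.69$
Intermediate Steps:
$n{\left(C \right)} = -9$
$t{\left(a \right)} = 0$ ($t{\left(a \right)} = 0 a = 0$)
$W{\left(q,D \right)} = \frac{D}{2 + q}$ ($W{\left(q,D \right)} = \frac{D + 0}{q + 2} = \frac{D}{2 + q}$)
$\frac{262}{W{\left(-21,8 \right)}} - \frac{374}{n{\left(1 \right)}} = \frac{262}{8 \frac{1}{2 - 21}} - \frac{374}{-9} = \frac{262}{8 \frac{1}{-19}} - - \frac{374}{9} = \frac{262}{8 \left(- \frac{1}{19}\right)} + \frac{374}{9} = \frac{262}{- \frac{8}{19}} + \frac{374}{9} = 262 \left(- \frac{19}{8}\right) + \frac{374}{9} = - \frac{2489}{4} + \frac{374}{9} = - \frac{20905}{36}$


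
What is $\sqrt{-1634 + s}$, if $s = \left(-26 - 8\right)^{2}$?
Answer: $i \sqrt{478} \approx 21.863 i$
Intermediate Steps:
$s = 1156$ ($s = \left(-34\right)^{2} = 1156$)
$\sqrt{-1634 + s} = \sqrt{-1634 + 1156} = \sqrt{-478} = i \sqrt{478}$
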